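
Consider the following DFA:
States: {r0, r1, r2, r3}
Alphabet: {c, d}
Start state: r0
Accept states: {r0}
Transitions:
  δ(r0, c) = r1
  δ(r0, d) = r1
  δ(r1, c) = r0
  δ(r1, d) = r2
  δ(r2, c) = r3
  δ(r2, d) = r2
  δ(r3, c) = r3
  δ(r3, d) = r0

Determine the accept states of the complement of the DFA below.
Complement accept states = All states \ Original accept states
= {r0, r1, r2, r3} \ {r0}
{r1, r2, r3}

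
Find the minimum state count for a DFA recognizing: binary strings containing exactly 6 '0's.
By Myhill–Nerode, count the distinguishable equivalence classes: 8 classes — having seen 0, 1, …, 6, or >6 copies of '0'; the count-6 class is the only accepting one and >6 is dead.
8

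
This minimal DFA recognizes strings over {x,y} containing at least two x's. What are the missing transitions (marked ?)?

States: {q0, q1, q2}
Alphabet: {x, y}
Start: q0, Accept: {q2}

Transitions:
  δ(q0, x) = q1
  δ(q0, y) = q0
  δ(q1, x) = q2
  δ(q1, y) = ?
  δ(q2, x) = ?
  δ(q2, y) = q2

From the language and accept set, identify what each state tracks — q0: zero x's seen; q1: one x seen; q2: ≥ two x's seen.
Each missing δ(q, a) is the state matching the new tracked value after reading a.
δ(q1, y) = q1; δ(q2, x) = q2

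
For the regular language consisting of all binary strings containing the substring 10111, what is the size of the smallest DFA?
By Myhill–Nerode, count the distinguishable equivalence classes: 6 classes — one per longest suffix of the input that is a prefix of '10111' (lengths 0 through 4), plus an absorbing 'already seen 10111' class.
6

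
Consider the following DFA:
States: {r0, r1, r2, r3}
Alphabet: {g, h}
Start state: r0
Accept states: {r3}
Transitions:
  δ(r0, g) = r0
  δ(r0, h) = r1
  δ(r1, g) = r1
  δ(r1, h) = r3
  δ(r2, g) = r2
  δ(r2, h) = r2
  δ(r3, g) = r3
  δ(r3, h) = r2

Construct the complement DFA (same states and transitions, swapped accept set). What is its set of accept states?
Complement accept states = All states \ Original accept states
= {r0, r1, r2, r3} \ {r3}
{r0, r1, r2}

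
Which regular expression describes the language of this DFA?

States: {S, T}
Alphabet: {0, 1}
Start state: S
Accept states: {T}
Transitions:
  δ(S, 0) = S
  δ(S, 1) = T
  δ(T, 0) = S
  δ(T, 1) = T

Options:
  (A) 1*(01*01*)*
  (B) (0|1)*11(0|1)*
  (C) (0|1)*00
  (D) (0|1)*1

Check each option against the DFA on short strings; one disagreement eliminates an option:
  (A) 1*(01*01*)*: on ε the DFA stays in S and rejects (S ∉ Accept), but the regex matches it → eliminate
  (B) (0|1)*11(0|1)*: on '1' the DFA goes S → T and accepts (T ∈ Accept), but the regex does not match it → eliminate
  (C) (0|1)*00: on '1' the DFA goes S → T and accepts (T ∈ Accept), but the regex does not match it → eliminate
  (D) (0|1)*1: agrees with the DFA on every string of length ≤ 6
Only (D) is consistent with the DFA.
(D) (0|1)*1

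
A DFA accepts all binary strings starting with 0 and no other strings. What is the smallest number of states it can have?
By Myhill–Nerode, count the distinguishable equivalence classes: three classes — empty / started with 0 / started with 1 (dead).
3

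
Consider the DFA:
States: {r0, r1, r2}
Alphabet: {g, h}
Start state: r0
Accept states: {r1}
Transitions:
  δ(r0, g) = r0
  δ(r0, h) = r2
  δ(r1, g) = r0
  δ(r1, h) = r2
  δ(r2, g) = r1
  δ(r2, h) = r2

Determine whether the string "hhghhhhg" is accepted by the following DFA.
Processing string "hhghhhhg":
  r0 --h--> r2
  r2 --h--> r2
  r2 --g--> r1
  r1 --h--> r2
  r2 --h--> r2
  r2 --h--> r2
  r2 --h--> r2
  r2 --g--> r1
Final state: r1
Accept states: {r1}
Yes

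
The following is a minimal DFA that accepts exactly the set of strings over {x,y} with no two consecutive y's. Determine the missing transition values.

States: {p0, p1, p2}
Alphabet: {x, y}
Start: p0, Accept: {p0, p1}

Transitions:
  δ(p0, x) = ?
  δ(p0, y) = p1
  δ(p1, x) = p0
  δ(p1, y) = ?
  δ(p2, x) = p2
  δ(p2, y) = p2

From the language and accept set, identify what each state tracks — p0: last symbol not y (ok); p1: last symbol y (ok); p2: saw yy (dead).
Each missing δ(q, a) is the state matching the new tracked value after reading a.
δ(p0, x) = p0; δ(p1, y) = p2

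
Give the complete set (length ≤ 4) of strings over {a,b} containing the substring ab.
ab, aab, aba, abb, bab, aaab, aaba, aabb, abaa, abab, abba, abbb, baab, baba, babb, bbab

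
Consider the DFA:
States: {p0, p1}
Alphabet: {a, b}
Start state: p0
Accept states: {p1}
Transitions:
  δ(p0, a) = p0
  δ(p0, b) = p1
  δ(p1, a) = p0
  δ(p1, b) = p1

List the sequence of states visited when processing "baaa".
read 'b': p0 → p1
  read 'a': p1 → p0
  read 'a': p0 → p0
  read 'a': p0 → p0
p0 -> p1 -> p0 -> p0 -> p0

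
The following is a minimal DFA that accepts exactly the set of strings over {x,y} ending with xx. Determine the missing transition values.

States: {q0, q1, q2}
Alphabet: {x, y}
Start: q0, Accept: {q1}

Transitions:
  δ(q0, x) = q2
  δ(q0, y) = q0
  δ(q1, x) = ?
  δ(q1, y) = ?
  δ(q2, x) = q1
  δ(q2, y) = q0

From the language and accept set, identify what each state tracks — q0: last symbol not x; q1: two trailing x's; q2: one trailing x.
Each missing δ(q, a) is the state matching the new tracked value after reading a.
δ(q1, x) = q1; δ(q1, y) = q0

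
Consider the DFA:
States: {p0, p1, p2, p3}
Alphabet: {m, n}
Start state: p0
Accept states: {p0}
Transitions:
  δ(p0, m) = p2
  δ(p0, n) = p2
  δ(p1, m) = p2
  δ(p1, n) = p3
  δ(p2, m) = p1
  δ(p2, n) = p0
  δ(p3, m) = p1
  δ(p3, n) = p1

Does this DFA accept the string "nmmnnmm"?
Processing string "nmmnnmm":
  p0 --n--> p2
  p2 --m--> p1
  p1 --m--> p2
  p2 --n--> p0
  p0 --n--> p2
  p2 --m--> p1
  p1 --m--> p2
Final state: p2
Accept states: {p0}
No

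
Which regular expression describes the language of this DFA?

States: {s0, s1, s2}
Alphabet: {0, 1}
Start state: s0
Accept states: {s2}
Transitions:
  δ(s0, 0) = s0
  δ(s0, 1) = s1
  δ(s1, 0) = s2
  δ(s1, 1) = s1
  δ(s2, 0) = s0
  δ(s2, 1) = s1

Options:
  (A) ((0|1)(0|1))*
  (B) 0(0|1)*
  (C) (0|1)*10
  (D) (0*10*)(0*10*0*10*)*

Check each option against the DFA on short strings; one disagreement eliminates an option:
  (A) ((0|1)(0|1))*: on ε the DFA stays in s0 and rejects (s0 ∉ Accept), but the regex matches it → eliminate
  (B) 0(0|1)*: on '0' the DFA goes s0 → s0 and rejects (s0 ∉ Accept), but the regex matches it → eliminate
  (C) (0|1)*10: agrees with the DFA on every string of length ≤ 6
  (D) (0*10*)(0*10*0*10*)*: on '1' the DFA goes s0 → s1 and rejects (s1 ∉ Accept), but the regex matches it → eliminate
Only (C) is consistent with the DFA.
(C) (0|1)*10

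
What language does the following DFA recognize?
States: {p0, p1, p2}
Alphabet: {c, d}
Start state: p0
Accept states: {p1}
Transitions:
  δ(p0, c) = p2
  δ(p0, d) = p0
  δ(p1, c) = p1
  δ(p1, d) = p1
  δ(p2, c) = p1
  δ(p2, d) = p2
Testing a few strings:
  'cccd' → accept
  'ddd' → reject
  'ddc' → reject
  'cd' → reject
State roles: p0=zero c's seen; p1=≥ two c's seen; p2=one c seen
All strings over {c,d} containing at least two c's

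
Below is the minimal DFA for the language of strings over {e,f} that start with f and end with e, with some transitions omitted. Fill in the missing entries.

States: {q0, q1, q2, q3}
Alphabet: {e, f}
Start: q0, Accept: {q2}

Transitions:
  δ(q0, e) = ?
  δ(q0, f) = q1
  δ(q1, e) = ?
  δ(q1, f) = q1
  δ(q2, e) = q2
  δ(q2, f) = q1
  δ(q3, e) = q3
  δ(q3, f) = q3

From the language and accept set, identify what each state tracks — q0: no input read; q1: started with f, last symbol f; q2: started with f, last symbol e; q3: started with e (dead).
Each missing δ(q, a) is the state matching the new tracked value after reading a.
δ(q0, e) = q3; δ(q1, e) = q2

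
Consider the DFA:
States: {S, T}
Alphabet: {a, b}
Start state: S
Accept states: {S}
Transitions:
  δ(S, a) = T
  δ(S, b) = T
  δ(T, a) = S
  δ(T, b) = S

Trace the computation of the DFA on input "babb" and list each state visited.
read 'b': S → T
  read 'a': T → S
  read 'b': S → T
  read 'b': T → S
S -> T -> S -> T -> S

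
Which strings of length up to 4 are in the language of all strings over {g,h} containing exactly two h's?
hh, ghh, hgh, hhg, gghh, ghgh, ghhg, hggh, hghg, hhgg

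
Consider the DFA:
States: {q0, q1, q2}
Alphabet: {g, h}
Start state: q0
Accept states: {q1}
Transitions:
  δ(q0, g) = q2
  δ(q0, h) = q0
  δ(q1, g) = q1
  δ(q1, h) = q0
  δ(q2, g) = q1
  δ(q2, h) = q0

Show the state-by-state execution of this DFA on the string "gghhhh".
read 'g': q0 → q2
  read 'g': q2 → q1
  read 'h': q1 → q0
  read 'h': q0 → q0
  read 'h': q0 → q0
  read 'h': q0 → q0
q0 -> q2 -> q1 -> q0 -> q0 -> q0 -> q0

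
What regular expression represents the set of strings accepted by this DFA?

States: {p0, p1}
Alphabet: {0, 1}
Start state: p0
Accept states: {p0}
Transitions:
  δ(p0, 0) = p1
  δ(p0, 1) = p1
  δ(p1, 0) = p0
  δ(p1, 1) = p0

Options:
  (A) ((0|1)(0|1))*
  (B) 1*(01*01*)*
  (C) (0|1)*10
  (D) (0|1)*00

Check each option against the DFA on short strings; one disagreement eliminates an option:
  (A) ((0|1)(0|1))*: agrees with the DFA on every string of length ≤ 6
  (B) 1*(01*01*)*: on '1' the DFA goes p0 → p1 and rejects (p1 ∉ Accept), but the regex matches it → eliminate
  (C) (0|1)*10: on ε the DFA stays in p0 and accepts (p0 ∈ Accept), but the regex does not match it → eliminate
  (D) (0|1)*00: on ε the DFA stays in p0 and accepts (p0 ∈ Accept), but the regex does not match it → eliminate
Only (A) is consistent with the DFA.
(A) ((0|1)(0|1))*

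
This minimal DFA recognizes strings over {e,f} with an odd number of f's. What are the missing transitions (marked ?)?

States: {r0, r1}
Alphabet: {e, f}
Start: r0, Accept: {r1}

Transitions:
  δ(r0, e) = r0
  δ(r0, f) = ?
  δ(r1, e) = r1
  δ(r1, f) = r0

From the language and accept set, identify what each state tracks — r0: even number of f's so far; r1: odd number of f's so far.
Each missing δ(q, a) is the state matching the new tracked value after reading a.
δ(r0, f) = r1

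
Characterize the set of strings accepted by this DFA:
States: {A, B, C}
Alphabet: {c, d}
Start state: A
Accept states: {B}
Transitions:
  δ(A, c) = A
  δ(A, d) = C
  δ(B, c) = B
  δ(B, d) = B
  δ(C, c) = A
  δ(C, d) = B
Testing a few strings:
  'dccc' → reject
  'cc' → reject
  'd' → reject
  'ddc' → accept
State roles: A=no progress toward dd; B=substring dd seen; C=one trailing d
All strings over {c,d} containing the substring dd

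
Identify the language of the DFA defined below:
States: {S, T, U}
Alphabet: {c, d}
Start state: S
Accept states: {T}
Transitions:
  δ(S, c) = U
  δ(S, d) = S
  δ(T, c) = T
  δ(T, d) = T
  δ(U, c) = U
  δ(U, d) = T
Testing a few strings:
  'cc' → reject
  'c' → reject
  'cdd' → accept
  'cccd' → accept
State roles: S=no c seen yet; T=substring cd seen; U=seen a c, waiting for d
All strings over {c,d} containing the substring cd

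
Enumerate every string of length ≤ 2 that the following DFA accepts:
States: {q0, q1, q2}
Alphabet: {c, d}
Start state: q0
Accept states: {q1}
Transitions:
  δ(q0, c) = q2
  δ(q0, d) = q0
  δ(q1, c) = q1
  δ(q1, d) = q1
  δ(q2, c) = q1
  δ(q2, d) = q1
cc, cd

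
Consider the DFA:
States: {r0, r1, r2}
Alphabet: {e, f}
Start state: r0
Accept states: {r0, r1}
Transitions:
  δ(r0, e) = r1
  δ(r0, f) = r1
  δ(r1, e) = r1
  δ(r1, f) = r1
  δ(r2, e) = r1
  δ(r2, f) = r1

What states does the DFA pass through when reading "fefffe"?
read 'f': r0 → r1
  read 'e': r1 → r1
  read 'f': r1 → r1
  read 'f': r1 → r1
  read 'f': r1 → r1
  read 'e': r1 → r1
r0 -> r1 -> r1 -> r1 -> r1 -> r1 -> r1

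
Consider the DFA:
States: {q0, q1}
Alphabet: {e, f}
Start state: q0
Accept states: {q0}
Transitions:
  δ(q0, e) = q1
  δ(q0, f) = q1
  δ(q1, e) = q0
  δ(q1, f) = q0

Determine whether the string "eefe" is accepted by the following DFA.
Processing string "eefe":
  q0 --e--> q1
  q1 --e--> q0
  q0 --f--> q1
  q1 --e--> q0
Final state: q0
Accept states: {q0}
Yes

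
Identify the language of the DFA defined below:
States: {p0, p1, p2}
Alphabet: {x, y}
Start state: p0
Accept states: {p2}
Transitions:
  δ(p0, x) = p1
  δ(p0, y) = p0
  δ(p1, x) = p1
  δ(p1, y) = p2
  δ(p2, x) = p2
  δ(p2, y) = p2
Testing a few strings:
  'xyyy' → accept
  'yx' → reject
  'y' → reject
  'yy' → reject
State roles: p0=no x seen yet; p1=seen a x, waiting for y; p2=substring xy seen
All strings over {x,y} containing the substring xy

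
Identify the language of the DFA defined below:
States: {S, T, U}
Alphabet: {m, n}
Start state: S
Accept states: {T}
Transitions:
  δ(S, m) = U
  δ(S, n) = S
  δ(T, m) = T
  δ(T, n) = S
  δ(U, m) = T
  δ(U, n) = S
Testing a few strings:
  'nmmm' → accept
  'nn' → reject
  'nmm' → accept
  'n' → reject
State roles: S=last symbol not m; T=two trailing m's; U=one trailing m
All strings over {m,n} ending with mm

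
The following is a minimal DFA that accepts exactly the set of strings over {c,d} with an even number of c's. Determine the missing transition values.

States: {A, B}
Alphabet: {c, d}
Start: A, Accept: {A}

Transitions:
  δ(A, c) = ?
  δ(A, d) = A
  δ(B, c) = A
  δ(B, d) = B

From the language and accept set, identify what each state tracks — A: even number of c's so far; B: odd number of c's so far.
Each missing δ(q, a) is the state matching the new tracked value after reading a.
δ(A, c) = B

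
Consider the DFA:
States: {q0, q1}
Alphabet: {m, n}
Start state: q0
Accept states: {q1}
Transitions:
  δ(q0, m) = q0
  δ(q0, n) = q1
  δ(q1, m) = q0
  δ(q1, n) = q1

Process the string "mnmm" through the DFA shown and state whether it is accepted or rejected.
Processing string "mnmm":
  q0 --m--> q0
  q0 --n--> q1
  q1 --m--> q0
  q0 --m--> q0
Final state: q0
Accept states: {q1}
No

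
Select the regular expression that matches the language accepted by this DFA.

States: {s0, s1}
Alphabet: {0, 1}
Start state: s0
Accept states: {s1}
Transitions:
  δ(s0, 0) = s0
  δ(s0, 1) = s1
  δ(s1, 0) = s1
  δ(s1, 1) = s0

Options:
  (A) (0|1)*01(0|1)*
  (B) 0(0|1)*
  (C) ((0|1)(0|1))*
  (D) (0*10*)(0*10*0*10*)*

Check each option against the DFA on short strings; one disagreement eliminates an option:
  (A) (0|1)*01(0|1)*: on '1' the DFA goes s0 → s1 and accepts (s1 ∈ Accept), but the regex does not match it → eliminate
  (B) 0(0|1)*: on '0' the DFA goes s0 → s0 and rejects (s0 ∉ Accept), but the regex matches it → eliminate
  (C) ((0|1)(0|1))*: on ε the DFA stays in s0 and rejects (s0 ∉ Accept), but the regex matches it → eliminate
  (D) (0*10*)(0*10*0*10*)*: agrees with the DFA on every string of length ≤ 6
Only (D) is consistent with the DFA.
(D) (0*10*)(0*10*0*10*)*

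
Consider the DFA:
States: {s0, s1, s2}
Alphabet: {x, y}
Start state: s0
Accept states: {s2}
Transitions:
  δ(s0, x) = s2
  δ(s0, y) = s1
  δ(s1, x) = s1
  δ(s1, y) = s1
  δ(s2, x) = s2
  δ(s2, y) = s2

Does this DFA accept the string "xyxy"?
Processing string "xyxy":
  s0 --x--> s2
  s2 --y--> s2
  s2 --x--> s2
  s2 --y--> s2
Final state: s2
Accept states: {s2}
Yes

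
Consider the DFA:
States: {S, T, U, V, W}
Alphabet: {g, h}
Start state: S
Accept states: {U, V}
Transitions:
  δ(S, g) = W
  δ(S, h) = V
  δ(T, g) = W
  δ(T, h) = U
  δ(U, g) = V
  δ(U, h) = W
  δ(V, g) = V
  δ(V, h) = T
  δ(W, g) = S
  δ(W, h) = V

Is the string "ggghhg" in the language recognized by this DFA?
Processing string "ggghhg":
  S --g--> W
  W --g--> S
  S --g--> W
  W --h--> V
  V --h--> T
  T --g--> W
Final state: W
Accept states: {U, V}
No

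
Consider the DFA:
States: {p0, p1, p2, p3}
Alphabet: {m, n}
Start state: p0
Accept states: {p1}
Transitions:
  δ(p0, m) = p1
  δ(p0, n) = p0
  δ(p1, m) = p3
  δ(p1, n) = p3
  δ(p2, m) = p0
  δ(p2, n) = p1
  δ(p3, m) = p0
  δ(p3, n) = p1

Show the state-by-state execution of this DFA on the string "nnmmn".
read 'n': p0 → p0
  read 'n': p0 → p0
  read 'm': p0 → p1
  read 'm': p1 → p3
  read 'n': p3 → p1
p0 -> p0 -> p0 -> p1 -> p3 -> p1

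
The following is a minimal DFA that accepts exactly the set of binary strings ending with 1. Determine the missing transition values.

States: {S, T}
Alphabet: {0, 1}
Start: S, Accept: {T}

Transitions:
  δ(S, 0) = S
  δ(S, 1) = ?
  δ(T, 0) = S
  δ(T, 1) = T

From the language and accept set, identify what each state tracks — S: last symbol not 1; T: last symbol is 1.
Each missing δ(q, a) is the state matching the new tracked value after reading a.
δ(S, 1) = T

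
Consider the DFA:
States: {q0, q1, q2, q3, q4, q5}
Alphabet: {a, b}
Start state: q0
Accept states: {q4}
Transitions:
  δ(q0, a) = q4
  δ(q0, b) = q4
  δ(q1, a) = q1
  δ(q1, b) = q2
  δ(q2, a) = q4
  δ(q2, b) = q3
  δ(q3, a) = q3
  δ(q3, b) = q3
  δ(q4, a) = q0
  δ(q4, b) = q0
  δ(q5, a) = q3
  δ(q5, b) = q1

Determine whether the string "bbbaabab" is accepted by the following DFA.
Processing string "bbbaabab":
  q0 --b--> q4
  q4 --b--> q0
  q0 --b--> q4
  q4 --a--> q0
  q0 --a--> q4
  q4 --b--> q0
  q0 --a--> q4
  q4 --b--> q0
Final state: q0
Accept states: {q4}
No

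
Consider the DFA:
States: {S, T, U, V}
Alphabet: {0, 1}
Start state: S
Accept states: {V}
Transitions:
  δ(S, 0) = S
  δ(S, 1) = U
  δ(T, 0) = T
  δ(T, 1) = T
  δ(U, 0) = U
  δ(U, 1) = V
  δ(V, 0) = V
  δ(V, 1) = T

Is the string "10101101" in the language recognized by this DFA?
Processing string "10101101":
  S --1--> U
  U --0--> U
  U --1--> V
  V --0--> V
  V --1--> T
  T --1--> T
  T --0--> T
  T --1--> T
Final state: T
Accept states: {V}
No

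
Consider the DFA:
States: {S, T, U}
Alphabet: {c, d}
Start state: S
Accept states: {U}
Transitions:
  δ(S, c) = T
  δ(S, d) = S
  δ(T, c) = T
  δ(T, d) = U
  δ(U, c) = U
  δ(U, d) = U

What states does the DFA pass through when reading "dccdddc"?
read 'd': S → S
  read 'c': S → T
  read 'c': T → T
  read 'd': T → U
  read 'd': U → U
  read 'd': U → U
  read 'c': U → U
S -> S -> T -> T -> U -> U -> U -> U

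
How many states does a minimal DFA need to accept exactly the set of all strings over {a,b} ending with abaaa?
By Myhill–Nerode, count the distinguishable equivalence classes: 6 classes — one per longest suffix of the input that is a prefix of 'abaaa' (lengths 0 through 5); only the length-5 class is accepting.
6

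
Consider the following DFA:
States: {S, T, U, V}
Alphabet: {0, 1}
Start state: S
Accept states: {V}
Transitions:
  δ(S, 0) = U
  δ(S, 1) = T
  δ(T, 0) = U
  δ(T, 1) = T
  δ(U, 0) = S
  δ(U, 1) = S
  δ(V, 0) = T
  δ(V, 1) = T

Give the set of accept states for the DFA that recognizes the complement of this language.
Complement accept states = All states \ Original accept states
= {S, T, U, V} \ {V}
{S, T, U}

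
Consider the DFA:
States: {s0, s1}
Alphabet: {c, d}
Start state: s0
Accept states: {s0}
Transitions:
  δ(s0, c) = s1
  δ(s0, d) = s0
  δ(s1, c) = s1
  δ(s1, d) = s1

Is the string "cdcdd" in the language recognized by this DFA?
Processing string "cdcdd":
  s0 --c--> s1
  s1 --d--> s1
  s1 --c--> s1
  s1 --d--> s1
  s1 --d--> s1
Final state: s1
Accept states: {s0}
No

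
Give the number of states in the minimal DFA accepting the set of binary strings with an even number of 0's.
By Myhill–Nerode, count the distinguishable equivalence classes: two classes — parity of the count of 0's.
2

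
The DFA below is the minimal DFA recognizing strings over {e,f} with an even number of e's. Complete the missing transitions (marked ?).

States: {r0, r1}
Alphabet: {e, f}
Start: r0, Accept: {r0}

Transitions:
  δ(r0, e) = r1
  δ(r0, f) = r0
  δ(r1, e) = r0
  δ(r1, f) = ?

From the language and accept set, identify what each state tracks — r0: even number of e's so far; r1: odd number of e's so far.
Each missing δ(q, a) is the state matching the new tracked value after reading a.
δ(r1, f) = r1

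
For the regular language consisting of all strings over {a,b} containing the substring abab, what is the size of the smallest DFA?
By Myhill–Nerode, count the distinguishable equivalence classes: 5 classes — one per longest suffix of the input that is a prefix of 'abab' (lengths 0 through 3), plus an absorbing 'already seen abab' class.
5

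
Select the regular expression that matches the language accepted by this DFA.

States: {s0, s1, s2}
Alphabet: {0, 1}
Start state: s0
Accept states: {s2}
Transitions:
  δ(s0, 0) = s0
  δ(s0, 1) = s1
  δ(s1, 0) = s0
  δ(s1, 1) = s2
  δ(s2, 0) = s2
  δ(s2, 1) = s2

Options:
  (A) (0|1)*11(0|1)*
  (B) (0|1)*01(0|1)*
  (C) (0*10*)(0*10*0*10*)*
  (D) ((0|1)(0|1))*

Check each option against the DFA on short strings; one disagreement eliminates an option:
  (A) (0|1)*11(0|1)*: agrees with the DFA on every string of length ≤ 6
  (B) (0|1)*01(0|1)*: on '01' the DFA goes s0 → s0 → s1 and rejects (s1 ∉ Accept), but the regex matches it → eliminate
  (C) (0*10*)(0*10*0*10*)*: on '1' the DFA goes s0 → s1 and rejects (s1 ∉ Accept), but the regex matches it → eliminate
  (D) ((0|1)(0|1))*: on ε the DFA stays in s0 and rejects (s0 ∉ Accept), but the regex matches it → eliminate
Only (A) is consistent with the DFA.
(A) (0|1)*11(0|1)*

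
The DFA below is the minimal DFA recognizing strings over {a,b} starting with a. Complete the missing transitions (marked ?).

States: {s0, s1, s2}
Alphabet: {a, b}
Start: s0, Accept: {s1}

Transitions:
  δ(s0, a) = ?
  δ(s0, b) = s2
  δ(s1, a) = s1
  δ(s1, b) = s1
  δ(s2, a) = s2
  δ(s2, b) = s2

From the language and accept set, identify what each state tracks — s0: no input read; s1: started with a; s2: started with b (dead).
Each missing δ(q, a) is the state matching the new tracked value after reading a.
δ(s0, a) = s1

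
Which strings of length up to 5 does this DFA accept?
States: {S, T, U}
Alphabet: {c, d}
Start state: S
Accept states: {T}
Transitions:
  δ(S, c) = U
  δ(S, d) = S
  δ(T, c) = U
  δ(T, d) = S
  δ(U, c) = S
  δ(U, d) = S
None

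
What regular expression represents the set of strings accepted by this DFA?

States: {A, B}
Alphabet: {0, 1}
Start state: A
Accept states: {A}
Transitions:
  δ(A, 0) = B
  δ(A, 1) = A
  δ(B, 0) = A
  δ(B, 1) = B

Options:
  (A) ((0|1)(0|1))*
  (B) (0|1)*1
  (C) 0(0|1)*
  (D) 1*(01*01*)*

Check each option against the DFA on short strings; one disagreement eliminates an option:
  (A) ((0|1)(0|1))*: on '1' the DFA goes A → A and accepts (A ∈ Accept), but the regex does not match it → eliminate
  (B) (0|1)*1: on ε the DFA stays in A and accepts (A ∈ Accept), but the regex does not match it → eliminate
  (C) 0(0|1)*: on ε the DFA stays in A and accepts (A ∈ Accept), but the regex does not match it → eliminate
  (D) 1*(01*01*)*: agrees with the DFA on every string of length ≤ 6
Only (D) is consistent with the DFA.
(D) 1*(01*01*)*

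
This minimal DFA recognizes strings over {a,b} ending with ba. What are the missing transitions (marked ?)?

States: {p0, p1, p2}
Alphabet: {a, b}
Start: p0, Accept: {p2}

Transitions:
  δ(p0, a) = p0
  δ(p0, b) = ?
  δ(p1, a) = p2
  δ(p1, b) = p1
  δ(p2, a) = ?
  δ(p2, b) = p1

From the language and accept set, identify what each state tracks — p0: no suffix match; p1: one trailing b; p2: suffix is ba.
Each missing δ(q, a) is the state matching the new tracked value after reading a.
δ(p0, b) = p1; δ(p2, a) = p0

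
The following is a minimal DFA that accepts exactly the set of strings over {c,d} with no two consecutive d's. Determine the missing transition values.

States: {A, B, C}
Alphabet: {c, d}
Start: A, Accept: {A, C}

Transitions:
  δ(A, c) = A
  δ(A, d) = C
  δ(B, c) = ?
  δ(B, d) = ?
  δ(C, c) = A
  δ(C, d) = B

From the language and accept set, identify what each state tracks — A: last symbol not d (ok); B: saw dd (dead); C: last symbol d (ok).
Each missing δ(q, a) is the state matching the new tracked value after reading a.
δ(B, c) = B; δ(B, d) = B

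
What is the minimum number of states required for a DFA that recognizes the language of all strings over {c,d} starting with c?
By Myhill–Nerode, count the distinguishable equivalence classes: three classes — empty / started with c / started with d (dead).
3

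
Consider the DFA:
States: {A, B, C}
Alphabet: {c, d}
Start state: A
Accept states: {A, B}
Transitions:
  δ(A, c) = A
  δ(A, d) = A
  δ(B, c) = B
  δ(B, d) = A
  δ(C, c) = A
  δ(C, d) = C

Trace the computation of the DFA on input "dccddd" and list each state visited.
read 'd': A → A
  read 'c': A → A
  read 'c': A → A
  read 'd': A → A
  read 'd': A → A
  read 'd': A → A
A -> A -> A -> A -> A -> A -> A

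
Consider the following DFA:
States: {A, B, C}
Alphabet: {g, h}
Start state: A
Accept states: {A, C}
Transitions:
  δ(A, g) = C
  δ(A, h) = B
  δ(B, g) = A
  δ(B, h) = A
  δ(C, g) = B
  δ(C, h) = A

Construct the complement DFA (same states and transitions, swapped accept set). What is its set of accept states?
Complement accept states = All states \ Original accept states
= {A, B, C} \ {A, C}
{B}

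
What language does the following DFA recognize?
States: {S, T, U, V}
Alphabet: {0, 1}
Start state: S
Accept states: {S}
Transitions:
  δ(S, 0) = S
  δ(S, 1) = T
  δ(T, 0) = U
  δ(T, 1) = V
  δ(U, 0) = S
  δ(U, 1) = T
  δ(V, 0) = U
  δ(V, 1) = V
Testing a few strings:
  '00' → accept
  '10' → reject
  '0111' → reject
  '011' → reject
State roles: S=value ≡ 0 (mod 4); T=value ≡ 1 (mod 4); U=value ≡ 2 (mod 4); V=value ≡ 3 (mod 4)
All binary strings representing a multiple of 4 (read in base 2; leading zeros allowed and ε counts as 0)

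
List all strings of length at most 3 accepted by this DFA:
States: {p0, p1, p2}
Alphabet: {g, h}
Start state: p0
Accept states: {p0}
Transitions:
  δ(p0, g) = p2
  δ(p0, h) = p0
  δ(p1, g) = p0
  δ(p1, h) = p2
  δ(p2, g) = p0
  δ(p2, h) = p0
ε, h, gg, gh, hh, ggh, ghh, hgg, hgh, hhh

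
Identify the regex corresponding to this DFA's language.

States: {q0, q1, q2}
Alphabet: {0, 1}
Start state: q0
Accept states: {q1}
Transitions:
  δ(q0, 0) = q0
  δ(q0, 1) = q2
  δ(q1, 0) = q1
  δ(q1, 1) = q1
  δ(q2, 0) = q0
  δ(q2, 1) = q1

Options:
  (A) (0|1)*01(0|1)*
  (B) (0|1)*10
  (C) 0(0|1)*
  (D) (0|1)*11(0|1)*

Check each option against the DFA on short strings; one disagreement eliminates an option:
  (A) (0|1)*01(0|1)*: on '01' the DFA goes q0 → q0 → q2 and rejects (q2 ∉ Accept), but the regex matches it → eliminate
  (B) (0|1)*10: on '10' the DFA goes q0 → q2 → q0 and rejects (q0 ∉ Accept), but the regex matches it → eliminate
  (C) 0(0|1)*: on '0' the DFA goes q0 → q0 and rejects (q0 ∉ Accept), but the regex matches it → eliminate
  (D) (0|1)*11(0|1)*: agrees with the DFA on every string of length ≤ 6
Only (D) is consistent with the DFA.
(D) (0|1)*11(0|1)*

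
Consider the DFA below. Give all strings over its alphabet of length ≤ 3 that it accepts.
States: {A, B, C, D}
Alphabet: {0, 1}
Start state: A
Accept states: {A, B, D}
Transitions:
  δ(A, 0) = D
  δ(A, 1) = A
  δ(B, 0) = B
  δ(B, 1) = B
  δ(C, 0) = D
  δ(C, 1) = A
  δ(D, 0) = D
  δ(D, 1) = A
ε, 0, 1, 00, 01, 10, 11, 000, 001, 010, 011, 100, 101, 110, 111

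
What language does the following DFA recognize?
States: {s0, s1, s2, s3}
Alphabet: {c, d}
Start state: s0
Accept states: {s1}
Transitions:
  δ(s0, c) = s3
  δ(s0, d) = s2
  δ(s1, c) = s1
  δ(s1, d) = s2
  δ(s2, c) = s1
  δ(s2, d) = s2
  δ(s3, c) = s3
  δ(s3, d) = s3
Testing a few strings:
  'dcdd' → reject
  'dccd' → reject
  'cd' → reject
  'dcc' → accept
State roles: s0=no input read; s1=started with d, last symbol c; s2=started with d, last symbol d; s3=started with c (dead)
All strings over {c,d} that start with d and end with c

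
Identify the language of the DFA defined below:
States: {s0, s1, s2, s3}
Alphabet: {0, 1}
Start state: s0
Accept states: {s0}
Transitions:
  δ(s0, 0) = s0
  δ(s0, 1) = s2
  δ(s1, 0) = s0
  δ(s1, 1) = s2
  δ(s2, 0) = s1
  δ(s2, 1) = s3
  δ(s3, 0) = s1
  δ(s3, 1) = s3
Testing a few strings:
  '11' → reject
  '001' → reject
  '1011' → reject
  '01' → reject
State roles: s0=value ≡ 0 (mod 4); s1=value ≡ 2 (mod 4); s2=value ≡ 1 (mod 4); s3=value ≡ 3 (mod 4)
All binary strings representing a multiple of 4 (read in base 2; leading zeros allowed and ε counts as 0)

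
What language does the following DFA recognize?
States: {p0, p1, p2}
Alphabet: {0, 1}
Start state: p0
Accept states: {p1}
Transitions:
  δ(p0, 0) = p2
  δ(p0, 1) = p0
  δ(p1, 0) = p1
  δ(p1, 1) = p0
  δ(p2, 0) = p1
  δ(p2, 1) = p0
Testing a few strings:
  '1' → reject
  '000' → accept
  '0' → reject
  '00' → accept
State roles: p0=last symbol not 0; p1=two trailing 0's; p2=one trailing 0
All binary strings ending with 00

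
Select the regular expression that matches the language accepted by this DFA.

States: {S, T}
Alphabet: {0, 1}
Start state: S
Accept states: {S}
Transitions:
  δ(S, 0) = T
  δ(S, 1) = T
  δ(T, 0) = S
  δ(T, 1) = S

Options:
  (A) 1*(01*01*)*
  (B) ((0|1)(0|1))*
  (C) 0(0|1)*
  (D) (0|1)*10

Check each option against the DFA on short strings; one disagreement eliminates an option:
  (A) 1*(01*01*)*: on '1' the DFA goes S → T and rejects (T ∉ Accept), but the regex matches it → eliminate
  (B) ((0|1)(0|1))*: agrees with the DFA on every string of length ≤ 6
  (C) 0(0|1)*: on ε the DFA stays in S and accepts (S ∈ Accept), but the regex does not match it → eliminate
  (D) (0|1)*10: on ε the DFA stays in S and accepts (S ∈ Accept), but the regex does not match it → eliminate
Only (B) is consistent with the DFA.
(B) ((0|1)(0|1))*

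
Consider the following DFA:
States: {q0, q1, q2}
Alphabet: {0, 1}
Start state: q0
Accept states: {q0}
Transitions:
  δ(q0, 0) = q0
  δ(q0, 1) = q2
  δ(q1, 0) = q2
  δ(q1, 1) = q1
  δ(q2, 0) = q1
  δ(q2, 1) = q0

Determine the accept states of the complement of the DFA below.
Complement accept states = All states \ Original accept states
= {q0, q1, q2} \ {q0}
{q1, q2}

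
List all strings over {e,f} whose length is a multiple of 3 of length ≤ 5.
ε, eee, eef, efe, eff, fee, fef, ffe, fff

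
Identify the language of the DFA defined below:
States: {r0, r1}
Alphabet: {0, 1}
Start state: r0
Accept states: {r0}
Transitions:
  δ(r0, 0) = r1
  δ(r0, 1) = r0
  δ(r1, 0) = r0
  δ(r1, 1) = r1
Testing a few strings:
  '1' → accept
  '01' → reject
  '001' → accept
  '10' → reject
State roles: r0=even number of 0's so far; r1=odd number of 0's so far
All binary strings with an even number of 0's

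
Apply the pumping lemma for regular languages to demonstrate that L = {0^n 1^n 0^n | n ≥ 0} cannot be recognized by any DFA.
Assume L is regular with pumping length p. Idea: pumping the first 0-block unbalances it against the other two.
Choose s = 0^p 1^p 0^p ∈ L (|s| = 3p ≥ p). By the pumping lemma, s = xyz with |xy| ≤ p, |y| > 0, so y = 0^k with k ≥ 1, inside the first 0-block. Then xy²z = 0^(p+k) 1^p 0^p. The first block has length p+k ≠ p, so the three block lengths are no longer equal and xy²z ∉ L.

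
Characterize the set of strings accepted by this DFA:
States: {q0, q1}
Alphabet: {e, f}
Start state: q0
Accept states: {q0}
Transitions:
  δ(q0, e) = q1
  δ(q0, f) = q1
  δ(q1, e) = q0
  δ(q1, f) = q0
Testing a few strings:
  'eff' → reject
  'ff' → accept
  'e' → reject
  'ee' → accept
State roles: q0=even length so far; q1=odd length so far
All strings over {e,f} of even length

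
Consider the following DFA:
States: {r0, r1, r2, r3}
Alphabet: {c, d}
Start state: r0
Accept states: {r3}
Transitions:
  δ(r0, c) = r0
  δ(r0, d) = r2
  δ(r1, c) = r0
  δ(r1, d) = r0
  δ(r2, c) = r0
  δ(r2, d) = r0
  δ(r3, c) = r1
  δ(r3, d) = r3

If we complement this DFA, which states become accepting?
Complement accept states = All states \ Original accept states
= {r0, r1, r2, r3} \ {r3}
{r0, r1, r2}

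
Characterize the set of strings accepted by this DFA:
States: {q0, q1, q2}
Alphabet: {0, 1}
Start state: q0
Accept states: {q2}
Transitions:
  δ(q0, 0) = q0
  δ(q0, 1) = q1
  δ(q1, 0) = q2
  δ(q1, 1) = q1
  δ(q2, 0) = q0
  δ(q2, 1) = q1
Testing a few strings:
  '0110' → accept
  '0' → reject
  '1101' → reject
  '011' → reject
State roles: q0=no suffix match; q1=one trailing 1; q2=suffix is 10
All binary strings ending with 10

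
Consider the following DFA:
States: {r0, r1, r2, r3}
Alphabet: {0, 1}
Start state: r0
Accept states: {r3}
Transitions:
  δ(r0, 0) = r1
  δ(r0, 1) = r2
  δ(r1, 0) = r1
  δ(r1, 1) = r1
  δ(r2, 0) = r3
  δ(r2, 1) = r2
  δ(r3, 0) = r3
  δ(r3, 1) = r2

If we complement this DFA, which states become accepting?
Complement accept states = All states \ Original accept states
= {r0, r1, r2, r3} \ {r3}
{r0, r1, r2}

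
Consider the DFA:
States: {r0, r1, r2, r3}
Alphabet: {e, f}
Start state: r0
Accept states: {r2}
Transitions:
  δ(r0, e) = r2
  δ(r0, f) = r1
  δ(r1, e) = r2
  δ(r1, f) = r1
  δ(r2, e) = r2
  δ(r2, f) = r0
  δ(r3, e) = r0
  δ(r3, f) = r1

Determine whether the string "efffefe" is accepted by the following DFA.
Processing string "efffefe":
  r0 --e--> r2
  r2 --f--> r0
  r0 --f--> r1
  r1 --f--> r1
  r1 --e--> r2
  r2 --f--> r0
  r0 --e--> r2
Final state: r2
Accept states: {r2}
Yes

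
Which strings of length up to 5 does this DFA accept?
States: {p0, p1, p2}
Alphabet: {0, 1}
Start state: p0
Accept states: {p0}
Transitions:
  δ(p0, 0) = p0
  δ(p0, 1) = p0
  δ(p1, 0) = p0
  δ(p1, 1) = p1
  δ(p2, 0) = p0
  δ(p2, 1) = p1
ε, 0, 1, 00, 01, 10, 11, 000, 001, 010, 011, 100, 101, 110, 111, 0000, 0001, 0010, 0011, 0100, 0101, 0110, 0111, 1000, 1001, 1010, 1011, 1100, 1101, 1110, 1111, 00000, 00001, 00010, 00011, 00100, 00101, 00110, 00111, 01000, 01001, 01010, 01011, 01100, 01101, 01110, 01111, 10000, 10001, 10010, 10011, 10100, 10101, 10110, 10111, 11000, 11001, 11010, 11011, 11100, 11101, 11110, 11111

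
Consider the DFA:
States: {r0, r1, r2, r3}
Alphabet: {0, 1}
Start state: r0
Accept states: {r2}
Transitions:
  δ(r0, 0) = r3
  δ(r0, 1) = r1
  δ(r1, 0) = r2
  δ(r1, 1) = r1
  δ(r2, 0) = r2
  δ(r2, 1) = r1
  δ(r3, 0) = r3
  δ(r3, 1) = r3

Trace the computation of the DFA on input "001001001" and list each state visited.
read '0': r0 → r3
  read '0': r3 → r3
  read '1': r3 → r3
  read '0': r3 → r3
  read '0': r3 → r3
  read '1': r3 → r3
  read '0': r3 → r3
  read '0': r3 → r3
  read '1': r3 → r3
r0 -> r3 -> r3 -> r3 -> r3 -> r3 -> r3 -> r3 -> r3 -> r3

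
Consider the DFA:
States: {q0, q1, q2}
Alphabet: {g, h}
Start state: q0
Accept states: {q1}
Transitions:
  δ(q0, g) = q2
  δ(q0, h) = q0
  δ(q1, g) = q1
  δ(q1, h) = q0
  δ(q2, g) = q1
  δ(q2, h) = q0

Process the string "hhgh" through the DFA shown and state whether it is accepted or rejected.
Processing string "hhgh":
  q0 --h--> q0
  q0 --h--> q0
  q0 --g--> q2
  q2 --h--> q0
Final state: q0
Accept states: {q1}
No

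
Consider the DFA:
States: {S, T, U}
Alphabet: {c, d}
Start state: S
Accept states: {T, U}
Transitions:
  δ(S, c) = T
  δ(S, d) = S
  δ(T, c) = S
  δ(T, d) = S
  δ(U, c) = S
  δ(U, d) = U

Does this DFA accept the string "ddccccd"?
Processing string "ddccccd":
  S --d--> S
  S --d--> S
  S --c--> T
  T --c--> S
  S --c--> T
  T --c--> S
  S --d--> S
Final state: S
Accept states: {T, U}
No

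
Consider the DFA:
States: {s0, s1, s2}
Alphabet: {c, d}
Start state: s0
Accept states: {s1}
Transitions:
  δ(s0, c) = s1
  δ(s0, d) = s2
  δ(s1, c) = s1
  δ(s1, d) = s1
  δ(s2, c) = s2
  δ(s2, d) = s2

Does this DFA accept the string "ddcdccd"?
Processing string "ddcdccd":
  s0 --d--> s2
  s2 --d--> s2
  s2 --c--> s2
  s2 --d--> s2
  s2 --c--> s2
  s2 --c--> s2
  s2 --d--> s2
Final state: s2
Accept states: {s1}
No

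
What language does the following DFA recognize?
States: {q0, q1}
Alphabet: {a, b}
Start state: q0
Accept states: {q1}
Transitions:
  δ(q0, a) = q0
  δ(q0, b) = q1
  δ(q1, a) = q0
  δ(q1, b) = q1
Testing a few strings:
  'a' → reject
  'b' → accept
  'ba' → reject
  'aaa' → reject
State roles: q0=last symbol not b; q1=last symbol is b
All strings over {a,b} ending with b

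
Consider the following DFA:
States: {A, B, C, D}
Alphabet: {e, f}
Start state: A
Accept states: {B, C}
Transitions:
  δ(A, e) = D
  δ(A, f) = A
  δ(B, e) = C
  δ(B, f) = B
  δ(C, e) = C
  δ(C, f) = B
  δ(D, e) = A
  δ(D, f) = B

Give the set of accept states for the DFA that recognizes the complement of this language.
Complement accept states = All states \ Original accept states
= {A, B, C, D} \ {B, C}
{A, D}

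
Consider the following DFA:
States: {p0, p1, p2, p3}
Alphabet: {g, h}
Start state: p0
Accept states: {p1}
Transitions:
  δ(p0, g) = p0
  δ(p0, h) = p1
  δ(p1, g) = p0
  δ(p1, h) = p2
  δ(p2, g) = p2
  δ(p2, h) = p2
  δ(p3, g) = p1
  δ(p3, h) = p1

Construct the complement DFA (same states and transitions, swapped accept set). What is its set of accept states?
Complement accept states = All states \ Original accept states
= {p0, p1, p2, p3} \ {p1}
{p0, p2, p3}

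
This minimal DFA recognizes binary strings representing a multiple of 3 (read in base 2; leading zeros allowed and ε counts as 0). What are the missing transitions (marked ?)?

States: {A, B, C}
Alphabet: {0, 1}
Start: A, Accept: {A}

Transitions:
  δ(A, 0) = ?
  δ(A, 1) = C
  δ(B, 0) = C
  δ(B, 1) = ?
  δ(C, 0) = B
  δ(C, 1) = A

From the language and accept set, identify what each state tracks — A: value ≡ 0 (mod 3); B: value ≡ 2 (mod 3); C: value ≡ 1 (mod 3).
Each missing δ(q, a) is the state matching the new tracked value after reading a.
δ(A, 0) = A; δ(B, 1) = B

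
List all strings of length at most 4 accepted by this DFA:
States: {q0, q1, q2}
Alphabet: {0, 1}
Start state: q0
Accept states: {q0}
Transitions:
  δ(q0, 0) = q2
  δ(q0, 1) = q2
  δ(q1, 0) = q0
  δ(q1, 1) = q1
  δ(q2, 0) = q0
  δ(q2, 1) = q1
ε, 00, 10, 010, 110, 0000, 0010, 0110, 1000, 1010, 1110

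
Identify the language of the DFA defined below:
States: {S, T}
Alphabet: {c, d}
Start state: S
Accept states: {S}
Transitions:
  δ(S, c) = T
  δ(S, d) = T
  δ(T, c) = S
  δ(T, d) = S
Testing a few strings:
  'dcd' → reject
  'ccd' → reject
  'dd' → accept
  'c' → reject
State roles: S=even length so far; T=odd length so far
All strings over {c,d} of even length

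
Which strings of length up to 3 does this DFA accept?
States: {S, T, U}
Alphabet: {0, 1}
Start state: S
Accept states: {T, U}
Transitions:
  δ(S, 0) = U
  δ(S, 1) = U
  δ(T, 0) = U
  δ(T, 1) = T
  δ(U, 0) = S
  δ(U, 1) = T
0, 1, 01, 11, 000, 001, 010, 011, 100, 101, 110, 111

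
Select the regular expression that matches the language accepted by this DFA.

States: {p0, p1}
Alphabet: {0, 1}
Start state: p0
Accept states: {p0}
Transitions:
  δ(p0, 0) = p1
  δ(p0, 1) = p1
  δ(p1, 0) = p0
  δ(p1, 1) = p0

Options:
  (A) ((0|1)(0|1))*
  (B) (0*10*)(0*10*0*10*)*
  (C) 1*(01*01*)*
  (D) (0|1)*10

Check each option against the DFA on short strings; one disagreement eliminates an option:
  (A) ((0|1)(0|1))*: agrees with the DFA on every string of length ≤ 6
  (B) (0*10*)(0*10*0*10*)*: on ε the DFA stays in p0 and accepts (p0 ∈ Accept), but the regex does not match it → eliminate
  (C) 1*(01*01*)*: on '1' the DFA goes p0 → p1 and rejects (p1 ∉ Accept), but the regex matches it → eliminate
  (D) (0|1)*10: on ε the DFA stays in p0 and accepts (p0 ∈ Accept), but the regex does not match it → eliminate
Only (A) is consistent with the DFA.
(A) ((0|1)(0|1))*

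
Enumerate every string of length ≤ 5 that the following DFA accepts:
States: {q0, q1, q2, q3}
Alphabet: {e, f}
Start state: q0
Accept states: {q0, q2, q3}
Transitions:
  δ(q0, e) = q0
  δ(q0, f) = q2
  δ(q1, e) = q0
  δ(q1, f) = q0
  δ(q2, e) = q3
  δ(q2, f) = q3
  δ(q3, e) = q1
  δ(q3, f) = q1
ε, e, f, ee, ef, fe, ff, eee, eef, efe, eff, eeee, eeef, eefe, eeff, feee, feef, fefe, feff, ffee, ffef, fffe, ffff, eeeee, eeeef, eeefe, eeeff, efeee, efeef, efefe, efeff, effee, effef, efffe, effff, feeee, feeef, feefe, feeff, fefee, fefef, feffe, fefff, ffeee, ffeef, ffefe, ffeff, fffee, fffef, ffffe, fffff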